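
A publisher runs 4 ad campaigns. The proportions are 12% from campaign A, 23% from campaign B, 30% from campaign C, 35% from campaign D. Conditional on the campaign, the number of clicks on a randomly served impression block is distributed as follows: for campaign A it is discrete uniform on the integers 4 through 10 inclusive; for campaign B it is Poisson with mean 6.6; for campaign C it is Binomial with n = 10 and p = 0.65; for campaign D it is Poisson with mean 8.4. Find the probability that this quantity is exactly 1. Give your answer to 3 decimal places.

0.003

Conditional on each campaign, P(X = 1): A: 0; B: 0.00897843; C: 0.000512302; D: 0.00188889.
By total probability, P(X = 1) = 0.12·0 + 0.23·0.00897843 + 0.3·0.000512302 + 0.35·0.00188889 = 0.00287984.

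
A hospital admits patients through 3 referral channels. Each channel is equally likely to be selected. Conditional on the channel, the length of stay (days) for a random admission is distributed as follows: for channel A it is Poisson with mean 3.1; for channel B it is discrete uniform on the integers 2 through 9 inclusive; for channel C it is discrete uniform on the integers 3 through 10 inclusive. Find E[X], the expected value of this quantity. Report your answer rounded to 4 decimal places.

5.0333

Component means — A: 3.1; B: 5.5; C: 6.5.
E[X] = 0.333333·3.1 + 0.333333·5.5 + 0.333333·6.5 = 5.03333.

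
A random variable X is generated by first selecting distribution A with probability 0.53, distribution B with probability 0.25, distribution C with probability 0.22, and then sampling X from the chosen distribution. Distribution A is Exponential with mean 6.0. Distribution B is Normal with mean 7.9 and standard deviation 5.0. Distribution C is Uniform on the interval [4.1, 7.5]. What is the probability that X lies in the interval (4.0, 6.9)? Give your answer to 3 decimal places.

Conditional on each component, P(4.0 < X < 6.9): A: 0.19678; B: 0.203045; C: 0.823529.
By total probability, P(4.0 < X < 6.9) = 0.53·0.19678 + 0.25·0.203045 + 0.22·0.823529 = 0.336231.

0.336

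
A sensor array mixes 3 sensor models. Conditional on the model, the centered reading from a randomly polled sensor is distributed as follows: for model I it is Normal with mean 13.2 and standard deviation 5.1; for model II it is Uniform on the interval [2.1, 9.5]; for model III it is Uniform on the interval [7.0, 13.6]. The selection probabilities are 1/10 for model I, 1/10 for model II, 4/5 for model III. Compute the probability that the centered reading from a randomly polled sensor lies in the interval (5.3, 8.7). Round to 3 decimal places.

Conditional on each model, P(5.3 < X < 8.7): I: 0.128104; II: 0.459459; III: 0.257576.
By total probability, P(5.3 < X < 8.7) = 0.1·0.128104 + 0.1·0.459459 + 0.8·0.257576 = 0.264817.

0.265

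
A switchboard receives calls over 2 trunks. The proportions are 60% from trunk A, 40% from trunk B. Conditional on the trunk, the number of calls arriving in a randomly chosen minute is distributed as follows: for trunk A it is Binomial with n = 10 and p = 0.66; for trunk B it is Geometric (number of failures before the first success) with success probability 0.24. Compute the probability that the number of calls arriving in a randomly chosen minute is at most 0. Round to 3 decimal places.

0.096

Conditional on each trunk, P(X ≤ 0): A: 2.06438e-05; B: 0.24.
By total probability, P(X ≤ 0) = 0.6·2.06438e-05 + 0.4·0.24 = 0.0960124.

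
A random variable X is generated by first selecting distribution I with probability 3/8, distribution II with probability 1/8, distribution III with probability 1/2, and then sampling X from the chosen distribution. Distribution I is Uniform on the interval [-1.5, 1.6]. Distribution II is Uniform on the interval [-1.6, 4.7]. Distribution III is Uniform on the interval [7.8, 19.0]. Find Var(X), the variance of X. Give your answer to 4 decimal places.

48.2390

Per component, I: μ=0.05, E[X²]=0.803333; II: μ=1.55, E[X²]=5.71; III: μ=13.4, E[X²]=190.013.
E[X] = 0.375·0.05 + 0.125·1.55 + 0.5·13.4 = 6.9125.
E[X²] = 0.375·0.803333 + 0.125·5.71 + 0.5·190.013 = 96.0217.
Var(X) = E[X²] − (E[X])² = 96.0217 − 47.7827 = 48.239.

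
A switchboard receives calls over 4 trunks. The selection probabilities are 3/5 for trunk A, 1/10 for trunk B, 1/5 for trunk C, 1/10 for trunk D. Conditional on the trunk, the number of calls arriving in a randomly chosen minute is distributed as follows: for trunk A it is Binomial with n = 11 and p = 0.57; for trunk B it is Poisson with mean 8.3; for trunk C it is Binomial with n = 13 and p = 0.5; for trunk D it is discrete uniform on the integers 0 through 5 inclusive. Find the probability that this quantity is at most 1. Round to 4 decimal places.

0.0348

Conditional on each trunk, P(X ≤ 1): A: 0.00144797; B: 0.00231121; C: 0.00170898; D: 0.333333.
By total probability, P(X ≤ 1) = 0.6·0.00144797 + 0.1·0.00231121 + 0.2·0.00170898 + 0.1·0.333333 = 0.034775.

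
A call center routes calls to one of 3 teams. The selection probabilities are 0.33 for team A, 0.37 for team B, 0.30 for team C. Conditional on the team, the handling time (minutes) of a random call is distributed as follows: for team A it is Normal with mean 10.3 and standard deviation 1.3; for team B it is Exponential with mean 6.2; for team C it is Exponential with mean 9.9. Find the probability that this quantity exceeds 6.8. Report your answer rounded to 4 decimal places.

Conditional on each team, P(X > 6.8): A: 0.996452; B: 0.333947; C: 0.503149.
By total probability, P(X > 6.8) = 0.33·0.996452 + 0.37·0.333947 + 0.3·0.503149 = 0.603334.

0.6033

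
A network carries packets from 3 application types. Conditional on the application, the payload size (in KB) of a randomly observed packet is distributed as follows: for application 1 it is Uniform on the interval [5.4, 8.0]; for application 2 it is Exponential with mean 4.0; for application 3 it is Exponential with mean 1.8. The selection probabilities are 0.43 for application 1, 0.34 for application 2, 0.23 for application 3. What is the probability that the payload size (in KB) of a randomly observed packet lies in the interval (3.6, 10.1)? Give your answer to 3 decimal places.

0.571

Conditional on each application, P(3.6 < X < 10.1): 1: 1; 2: 0.326511; 3: 0.131678.
By total probability, P(3.6 < X < 10.1) = 0.43·1 + 0.34·0.326511 + 0.23·0.131678 = 0.5713.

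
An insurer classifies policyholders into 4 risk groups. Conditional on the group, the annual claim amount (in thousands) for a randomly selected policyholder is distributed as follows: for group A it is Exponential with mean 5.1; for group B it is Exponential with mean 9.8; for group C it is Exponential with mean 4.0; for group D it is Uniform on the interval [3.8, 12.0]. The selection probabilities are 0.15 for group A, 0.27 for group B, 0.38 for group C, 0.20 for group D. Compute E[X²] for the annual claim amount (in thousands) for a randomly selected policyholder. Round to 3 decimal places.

85.427

For each component E[X²] = Var + (mean)², giving A: 52.02; B: 192.08; C: 32; D: 68.0133.
Overall E[X²] = 0.15·52.02 + 0.27·192.08 + 0.38·32 + 0.2·68.0133 = 85.4273.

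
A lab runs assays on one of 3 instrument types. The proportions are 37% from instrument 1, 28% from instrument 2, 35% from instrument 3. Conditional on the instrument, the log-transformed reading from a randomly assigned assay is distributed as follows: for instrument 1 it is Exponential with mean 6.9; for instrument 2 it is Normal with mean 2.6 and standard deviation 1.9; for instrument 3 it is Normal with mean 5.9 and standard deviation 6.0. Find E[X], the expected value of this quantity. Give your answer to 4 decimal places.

5.3460

Component means — 1: 6.9; 2: 2.6; 3: 5.9.
E[X] = 0.37·6.9 + 0.28·2.6 + 0.35·5.9 = 5.346.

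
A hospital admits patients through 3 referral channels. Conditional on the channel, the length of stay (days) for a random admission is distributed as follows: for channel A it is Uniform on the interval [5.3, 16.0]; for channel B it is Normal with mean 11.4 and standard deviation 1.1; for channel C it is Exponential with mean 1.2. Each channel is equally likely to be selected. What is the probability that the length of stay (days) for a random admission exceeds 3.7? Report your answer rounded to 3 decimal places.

Conditional on each channel, P(X > 3.7): A: 1; B: 1; C: 0.0458063.
By total probability, P(X > 3.7) = 0.333333·1 + 0.333333·1 + 0.333333·0.0458063 = 0.681935.

0.682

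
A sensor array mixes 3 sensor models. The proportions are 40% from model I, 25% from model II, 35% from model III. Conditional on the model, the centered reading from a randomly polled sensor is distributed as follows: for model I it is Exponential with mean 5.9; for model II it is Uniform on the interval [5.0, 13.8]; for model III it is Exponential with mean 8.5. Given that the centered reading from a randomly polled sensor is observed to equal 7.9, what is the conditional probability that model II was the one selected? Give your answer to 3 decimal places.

Likelihoods f(7.9 | ·): I: 0.0444258; II: 0.113636; III: 0.0464454.
Posterior ∝ prior × likelihood. Numerator for II: 0.25·0.113636 = 0.0284091.
Normalizing constant: 0.4·0.0444258 + 0.25·0.113636 + 0.35·0.0464454 = 0.0624353.
P(II | observation) = 0.0284091 / 0.0624353 = 0.455017.

0.455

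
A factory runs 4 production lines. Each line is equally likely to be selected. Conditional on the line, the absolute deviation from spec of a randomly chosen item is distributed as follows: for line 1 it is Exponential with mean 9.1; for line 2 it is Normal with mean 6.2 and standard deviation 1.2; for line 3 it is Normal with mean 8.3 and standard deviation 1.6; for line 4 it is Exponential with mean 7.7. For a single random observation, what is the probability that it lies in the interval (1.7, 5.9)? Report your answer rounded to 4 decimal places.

Conditional on each line, P(1.7 < X < 5.9): 1: 0.306692; 2: 0.401205; 3: 0.0667887; 4: 0.337134.
By total probability, P(1.7 < X < 5.9) = 0.25·0.306692 + 0.25·0.401205 + 0.25·0.0667887 + 0.25·0.337134 = 0.277955.

0.2780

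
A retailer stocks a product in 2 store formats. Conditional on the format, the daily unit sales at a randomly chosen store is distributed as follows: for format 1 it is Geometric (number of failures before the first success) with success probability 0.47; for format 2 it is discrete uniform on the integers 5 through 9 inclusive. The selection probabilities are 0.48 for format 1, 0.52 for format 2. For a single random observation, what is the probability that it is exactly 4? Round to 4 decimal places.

0.0178

Conditional on each format, P(X = 4): 1: 0.0370853; 2: 0.
By total probability, P(X = 4) = 0.48·0.0370853 + 0.52·0 = 0.0178009.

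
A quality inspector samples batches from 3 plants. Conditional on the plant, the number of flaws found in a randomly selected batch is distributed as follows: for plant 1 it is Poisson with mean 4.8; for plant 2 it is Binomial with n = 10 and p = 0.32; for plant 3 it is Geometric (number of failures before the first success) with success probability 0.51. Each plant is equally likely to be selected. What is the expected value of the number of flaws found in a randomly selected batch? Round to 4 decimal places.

2.9869

Component means — 1: 4.8; 2: 3.2; 3: 0.960784.
E[X] = 0.333333·4.8 + 0.333333·3.2 + 0.333333·0.960784 = 2.98693.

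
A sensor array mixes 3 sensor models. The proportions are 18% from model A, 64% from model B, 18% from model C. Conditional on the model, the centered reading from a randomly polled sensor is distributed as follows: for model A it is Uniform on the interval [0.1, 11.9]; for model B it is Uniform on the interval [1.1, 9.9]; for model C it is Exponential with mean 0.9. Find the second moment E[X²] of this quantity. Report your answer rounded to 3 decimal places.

For each component E[X²] = Var + (mean)², giving A: 47.6033; B: 36.7033; C: 1.62.
Overall E[X²] = 0.18·47.6033 + 0.64·36.7033 + 0.18·1.62 = 32.3503.

32.350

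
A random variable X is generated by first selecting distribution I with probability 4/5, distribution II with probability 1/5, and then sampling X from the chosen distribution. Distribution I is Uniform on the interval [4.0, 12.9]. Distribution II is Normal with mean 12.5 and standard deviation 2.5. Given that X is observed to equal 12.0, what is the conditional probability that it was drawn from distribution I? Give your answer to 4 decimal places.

0.7418

Likelihoods f(12.0 | ·): I: 0.11236; II: 0.156417.
Posterior ∝ prior × likelihood. Numerator for I: 0.8·0.11236 = 0.0898876.
Normalizing constant: 0.8·0.11236 + 0.2·0.156417 = 0.121171.
P(I | observation) = 0.0898876 / 0.121171 = 0.741824.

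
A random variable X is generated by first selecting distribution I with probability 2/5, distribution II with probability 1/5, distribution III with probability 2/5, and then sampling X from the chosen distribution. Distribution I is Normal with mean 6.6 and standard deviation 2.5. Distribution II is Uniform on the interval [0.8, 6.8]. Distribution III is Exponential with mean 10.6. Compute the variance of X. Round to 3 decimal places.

Per component, I: μ=6.6, E[X²]=49.81; II: μ=3.8, E[X²]=17.44; III: μ=10.6, E[X²]=224.72.
E[X] = 0.4·6.6 + 0.2·3.8 + 0.4·10.6 = 7.64.
E[X²] = 0.4·49.81 + 0.2·17.44 + 0.4·224.72 = 113.3.
Var(X) = E[X²] − (E[X])² = 113.3 − 58.3696 = 54.9304.

54.930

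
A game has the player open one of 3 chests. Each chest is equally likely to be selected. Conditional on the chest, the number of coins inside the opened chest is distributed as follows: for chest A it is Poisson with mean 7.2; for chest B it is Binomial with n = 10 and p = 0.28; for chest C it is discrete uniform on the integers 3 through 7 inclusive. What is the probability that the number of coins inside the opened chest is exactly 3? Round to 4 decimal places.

0.1702

Conditional on each chest, P(X = 3): A: 0.0464436; B: 0.26423; C: 0.2.
By total probability, P(X = 3) = 0.333333·0.0464436 + 0.333333·0.26423 + 0.333333·0.2 = 0.170225.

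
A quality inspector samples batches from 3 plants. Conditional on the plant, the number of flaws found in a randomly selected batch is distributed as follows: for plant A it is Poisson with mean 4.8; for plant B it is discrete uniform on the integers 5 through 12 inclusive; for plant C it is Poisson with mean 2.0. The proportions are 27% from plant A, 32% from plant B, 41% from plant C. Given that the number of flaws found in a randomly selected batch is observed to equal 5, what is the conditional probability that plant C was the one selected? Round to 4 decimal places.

0.1451

Likelihoods P(X=5 | ·): A: 0.174748; B: 0.125; C: 0.0360894.
Posterior ∝ prior × likelihood. Numerator for C: 0.41·0.0360894 = 0.0147967.
Normalizing constant: 0.27·0.174748 + 0.32·0.125 + 0.41·0.0360894 = 0.101979.
P(C | observation) = 0.0147967 / 0.101979 = 0.145096.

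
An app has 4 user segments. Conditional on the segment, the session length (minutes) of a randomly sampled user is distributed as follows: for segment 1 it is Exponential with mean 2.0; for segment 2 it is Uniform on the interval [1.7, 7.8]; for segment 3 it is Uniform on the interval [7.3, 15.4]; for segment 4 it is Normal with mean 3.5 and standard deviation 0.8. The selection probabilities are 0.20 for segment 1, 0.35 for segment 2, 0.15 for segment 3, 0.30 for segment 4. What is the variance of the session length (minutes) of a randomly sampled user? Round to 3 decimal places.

11.408

Per component, 1: μ=2, E[X²]=8; 2: μ=4.75, E[X²]=25.6633; 3: μ=11.35, E[X²]=134.29; 4: μ=3.5, E[X²]=12.89.
E[X] = 0.2·2 + 0.35·4.75 + 0.15·11.35 + 0.3·3.5 = 4.815.
E[X²] = 0.2·8 + 0.35·25.6633 + 0.15·134.29 + 0.3·12.89 = 34.5927.
Var(X) = E[X²] − (E[X])² = 34.5927 − 23.1842 = 11.4084.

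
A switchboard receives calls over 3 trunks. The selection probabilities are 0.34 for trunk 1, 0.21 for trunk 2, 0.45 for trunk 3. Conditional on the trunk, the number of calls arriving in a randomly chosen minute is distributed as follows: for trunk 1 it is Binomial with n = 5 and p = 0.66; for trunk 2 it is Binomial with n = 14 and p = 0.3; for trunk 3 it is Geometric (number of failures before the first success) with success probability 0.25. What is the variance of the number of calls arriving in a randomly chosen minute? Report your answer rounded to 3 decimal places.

Per component, 1: μ=3.3, E[X²]=12.012; 2: μ=4.2, E[X²]=20.58; 3: μ=3, E[X²]=21.
E[X] = 0.34·3.3 + 0.21·4.2 + 0.45·3 = 3.354.
E[X²] = 0.34·12.012 + 0.21·20.58 + 0.45·21 = 17.8559.
Var(X) = E[X²] − (E[X])² = 17.8559 − 11.2493 = 6.60656.

6.607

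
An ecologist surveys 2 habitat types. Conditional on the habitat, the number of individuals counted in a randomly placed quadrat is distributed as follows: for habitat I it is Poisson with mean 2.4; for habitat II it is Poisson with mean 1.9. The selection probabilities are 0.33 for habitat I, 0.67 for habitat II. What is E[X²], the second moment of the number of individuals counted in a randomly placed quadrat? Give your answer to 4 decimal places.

For each component E[X²] = Var + (mean)², giving I: 8.16; II: 5.51.
Overall E[X²] = 0.33·8.16 + 0.67·5.51 = 6.3845.

6.3845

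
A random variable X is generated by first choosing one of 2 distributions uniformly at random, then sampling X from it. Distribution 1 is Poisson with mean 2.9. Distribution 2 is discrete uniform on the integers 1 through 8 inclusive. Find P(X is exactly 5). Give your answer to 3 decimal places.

0.110

Conditional on each component, P(X = 5): 1: 0.0940491; 2: 0.125.
By total probability, P(X = 5) = 0.5·0.0940491 + 0.5·0.125 = 0.109525.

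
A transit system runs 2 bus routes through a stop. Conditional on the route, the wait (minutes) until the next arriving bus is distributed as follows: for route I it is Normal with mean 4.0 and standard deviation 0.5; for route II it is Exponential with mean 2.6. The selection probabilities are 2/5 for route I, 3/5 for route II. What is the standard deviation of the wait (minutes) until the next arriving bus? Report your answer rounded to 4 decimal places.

2.1509

Per component, I: μ=4, E[X²]=16.25; II: μ=2.6, E[X²]=13.52.
E[X] = 0.4·4 + 0.6·2.6 = 3.16.
E[X²] = 0.4·16.25 + 0.6·13.52 = 14.612.
Var(X) = E[X²] − (E[X])² = 14.612 − 9.9856 = 4.6264.
SD(X) = √4.6264 = 2.15091.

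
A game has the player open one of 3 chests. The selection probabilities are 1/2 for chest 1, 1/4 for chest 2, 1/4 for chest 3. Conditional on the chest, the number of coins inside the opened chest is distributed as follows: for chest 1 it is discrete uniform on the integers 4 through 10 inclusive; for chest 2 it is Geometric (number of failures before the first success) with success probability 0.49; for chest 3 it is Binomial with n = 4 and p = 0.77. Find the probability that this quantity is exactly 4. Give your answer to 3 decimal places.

0.168

Conditional on each chest, P(X = 4): 1: 0.142857; 2: 0.0331495; 3: 0.35153.
By total probability, P(X = 4) = 0.5·0.142857 + 0.25·0.0331495 + 0.25·0.35153 = 0.167599.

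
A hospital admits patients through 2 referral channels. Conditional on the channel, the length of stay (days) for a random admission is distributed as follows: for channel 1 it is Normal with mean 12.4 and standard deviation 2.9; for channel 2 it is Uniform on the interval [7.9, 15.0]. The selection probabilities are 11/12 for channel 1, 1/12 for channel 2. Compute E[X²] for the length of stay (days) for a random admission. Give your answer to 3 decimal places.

For each component E[X²] = Var + (mean)², giving 1: 162.17; 2: 135.303.
Overall E[X²] = 0.916667·162.17 + 0.0833333·135.303 = 159.931.

159.931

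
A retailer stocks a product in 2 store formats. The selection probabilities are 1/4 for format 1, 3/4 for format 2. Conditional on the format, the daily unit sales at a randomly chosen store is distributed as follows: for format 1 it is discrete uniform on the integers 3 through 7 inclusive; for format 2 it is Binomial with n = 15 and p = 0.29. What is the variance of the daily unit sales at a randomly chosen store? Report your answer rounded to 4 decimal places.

Per component, 1: μ=5, E[X²]=27; 2: μ=4.35, E[X²]=22.011.
E[X] = 0.25·5 + 0.75·4.35 = 4.5125.
E[X²] = 0.25·27 + 0.75·22.011 = 23.2582.
Var(X) = E[X²] − (E[X])² = 23.2582 − 20.3627 = 2.89559.

2.8956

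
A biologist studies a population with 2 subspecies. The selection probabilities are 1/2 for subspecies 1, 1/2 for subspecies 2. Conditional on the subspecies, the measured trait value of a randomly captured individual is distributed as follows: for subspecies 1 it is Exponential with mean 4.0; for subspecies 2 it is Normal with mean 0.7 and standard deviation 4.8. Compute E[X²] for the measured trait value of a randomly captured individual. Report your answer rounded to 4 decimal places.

For each component E[X²] = Var + (mean)², giving 1: 32; 2: 23.53.
Overall E[X²] = 0.5·32 + 0.5·23.53 = 27.765.

27.7650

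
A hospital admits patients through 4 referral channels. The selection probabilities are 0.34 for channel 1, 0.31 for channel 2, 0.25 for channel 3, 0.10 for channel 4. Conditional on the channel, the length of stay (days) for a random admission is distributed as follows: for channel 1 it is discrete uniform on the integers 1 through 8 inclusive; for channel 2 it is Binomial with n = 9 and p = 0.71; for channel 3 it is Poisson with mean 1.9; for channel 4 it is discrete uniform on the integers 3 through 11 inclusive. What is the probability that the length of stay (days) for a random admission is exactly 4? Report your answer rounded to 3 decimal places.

0.094

Conditional on each channel, P(X = 4): 1: 0.125; 2: 0.0656741; 3: 0.0812164; 4: 0.111111.
By total probability, P(X = 4) = 0.34·0.125 + 0.31·0.0656741 + 0.25·0.0812164 + 0.1·0.111111 = 0.0942742.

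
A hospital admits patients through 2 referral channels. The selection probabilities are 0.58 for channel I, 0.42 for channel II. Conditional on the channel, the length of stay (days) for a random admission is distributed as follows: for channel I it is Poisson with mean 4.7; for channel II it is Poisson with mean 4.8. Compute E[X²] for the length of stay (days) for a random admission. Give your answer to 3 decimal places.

For each component E[X²] = Var + (mean)², giving I: 26.79; II: 27.84.
Overall E[X²] = 0.58·26.79 + 0.42·27.84 = 27.231.

27.231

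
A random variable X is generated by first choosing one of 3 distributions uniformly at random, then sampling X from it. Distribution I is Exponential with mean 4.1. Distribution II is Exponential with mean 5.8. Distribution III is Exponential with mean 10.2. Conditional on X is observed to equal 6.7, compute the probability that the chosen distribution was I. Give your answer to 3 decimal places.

0.312

Likelihoods f(6.7 | ·): I: 0.04759; II: 0.0543109; III: 0.0508309.
Posterior ∝ prior × likelihood. Numerator for I: 0.333333·0.04759 = 0.0158633.
Normalizing constant: 0.333333·0.04759 + 0.333333·0.0543109 + 0.333333·0.0508309 = 0.0509106.
P(I | observation) = 0.0158633 / 0.0509106 = 0.311592.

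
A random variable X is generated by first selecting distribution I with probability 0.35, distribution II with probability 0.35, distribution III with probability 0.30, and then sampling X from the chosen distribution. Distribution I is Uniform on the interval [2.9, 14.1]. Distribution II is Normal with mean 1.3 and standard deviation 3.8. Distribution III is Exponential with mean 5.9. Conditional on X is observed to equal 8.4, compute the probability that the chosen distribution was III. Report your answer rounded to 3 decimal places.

Likelihoods f(8.4 | ·): I: 0.0892857; II: 0.0183259; III: 0.040816.
Posterior ∝ prior × likelihood. Numerator for III: 0.3·0.040816 = 0.0122448.
Normalizing constant: 0.35·0.0892857 + 0.35·0.0183259 + 0.3·0.040816 = 0.0499089.
P(III | observation) = 0.0122448 / 0.0499089 = 0.245343.

0.245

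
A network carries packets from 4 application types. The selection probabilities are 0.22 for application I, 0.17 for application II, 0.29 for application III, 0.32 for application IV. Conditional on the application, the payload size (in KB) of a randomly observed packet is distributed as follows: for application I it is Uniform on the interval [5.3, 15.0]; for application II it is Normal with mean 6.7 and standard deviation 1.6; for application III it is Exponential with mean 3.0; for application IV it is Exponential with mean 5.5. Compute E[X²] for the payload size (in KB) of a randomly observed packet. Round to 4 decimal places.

For each component E[X²] = Var + (mean)², giving I: 110.863; II: 47.45; III: 18; IV: 60.5.
Overall E[X²] = 0.22·110.863 + 0.17·47.45 + 0.29·18 + 0.32·60.5 = 57.0364.

57.0364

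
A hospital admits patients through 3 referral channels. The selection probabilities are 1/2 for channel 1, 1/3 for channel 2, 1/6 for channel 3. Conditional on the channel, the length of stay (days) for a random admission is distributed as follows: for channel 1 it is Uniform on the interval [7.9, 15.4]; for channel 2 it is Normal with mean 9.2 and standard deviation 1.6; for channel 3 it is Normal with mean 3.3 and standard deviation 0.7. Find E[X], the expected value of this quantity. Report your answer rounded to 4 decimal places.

Component means — 1: 11.65; 2: 9.2; 3: 3.3.
E[X] = 0.5·11.65 + 0.333333·9.2 + 0.166667·3.3 = 9.44167.

9.4417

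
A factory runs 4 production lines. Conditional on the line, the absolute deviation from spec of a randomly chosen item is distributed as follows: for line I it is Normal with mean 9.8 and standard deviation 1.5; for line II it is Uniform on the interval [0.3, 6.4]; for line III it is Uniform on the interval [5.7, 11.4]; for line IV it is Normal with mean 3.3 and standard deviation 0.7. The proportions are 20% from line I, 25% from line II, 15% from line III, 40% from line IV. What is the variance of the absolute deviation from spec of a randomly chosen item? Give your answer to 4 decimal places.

Per component, I: μ=9.8, E[X²]=98.29; II: μ=3.35, E[X²]=14.3233; III: μ=8.55, E[X²]=75.81; IV: μ=3.3, E[X²]=11.38.
E[X] = 0.2·9.8 + 0.25·3.35 + 0.15·8.55 + 0.4·3.3 = 5.4.
E[X²] = 0.2·98.29 + 0.25·14.3233 + 0.15·75.81 + 0.4·11.38 = 39.1623.
Var(X) = E[X²] − (E[X])² = 39.1623 − 29.16 = 10.0023.

10.0023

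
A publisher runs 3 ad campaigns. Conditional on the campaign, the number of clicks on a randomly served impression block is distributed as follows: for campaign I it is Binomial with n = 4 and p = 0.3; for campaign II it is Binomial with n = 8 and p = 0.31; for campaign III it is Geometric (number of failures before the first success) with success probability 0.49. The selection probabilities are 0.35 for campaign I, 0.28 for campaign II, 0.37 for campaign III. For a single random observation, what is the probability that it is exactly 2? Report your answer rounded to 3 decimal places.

0.221

Conditional on each campaign, P(X = 2): I: 0.2646; II: 0.290386; III: 0.127449.
By total probability, P(X = 2) = 0.35·0.2646 + 0.28·0.290386 + 0.37·0.127449 = 0.221074.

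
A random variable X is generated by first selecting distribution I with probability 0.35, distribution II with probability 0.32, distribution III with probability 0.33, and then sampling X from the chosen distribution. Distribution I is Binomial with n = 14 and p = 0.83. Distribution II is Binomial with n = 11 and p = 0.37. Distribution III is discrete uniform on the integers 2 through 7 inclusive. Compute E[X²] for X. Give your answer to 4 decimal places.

For each component E[X²] = Var + (mean)², giving I: 137; II: 19.129; III: 23.1667.
Overall E[X²] = 0.35·137 + 0.32·19.129 + 0.33·23.1667 = 61.7162.

61.7162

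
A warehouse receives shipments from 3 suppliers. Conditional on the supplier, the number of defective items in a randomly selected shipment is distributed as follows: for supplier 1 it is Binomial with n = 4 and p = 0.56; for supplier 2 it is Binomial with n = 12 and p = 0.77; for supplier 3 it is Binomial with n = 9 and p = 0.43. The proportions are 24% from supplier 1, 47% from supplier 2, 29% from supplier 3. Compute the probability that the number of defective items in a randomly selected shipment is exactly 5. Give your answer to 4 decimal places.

Conditional on each supplier, P(X = 5): 1: 0; 2: 0.00729917; 3: 0.195529.
By total probability, P(X = 5) = 0.24·0 + 0.47·0.00729917 + 0.29·0.195529 = 0.0601342.

0.0601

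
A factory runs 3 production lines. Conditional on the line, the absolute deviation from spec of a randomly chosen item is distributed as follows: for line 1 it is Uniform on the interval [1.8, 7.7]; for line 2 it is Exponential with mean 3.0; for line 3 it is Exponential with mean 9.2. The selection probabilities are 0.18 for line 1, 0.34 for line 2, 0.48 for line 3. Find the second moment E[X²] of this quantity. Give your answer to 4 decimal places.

91.9578

For each component E[X²] = Var + (mean)², giving 1: 25.4633; 2: 18; 3: 169.28.
Overall E[X²] = 0.18·25.4633 + 0.34·18 + 0.48·169.28 = 91.9578.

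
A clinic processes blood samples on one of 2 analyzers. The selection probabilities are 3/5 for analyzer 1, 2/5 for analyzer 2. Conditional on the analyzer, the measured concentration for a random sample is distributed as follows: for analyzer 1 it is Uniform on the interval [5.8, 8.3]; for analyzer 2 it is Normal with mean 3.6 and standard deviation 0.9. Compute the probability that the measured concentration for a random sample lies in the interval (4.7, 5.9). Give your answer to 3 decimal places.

0.066

Conditional on each analyzer, P(4.7 < X < 5.9): 1: 0.04; 2: 0.105511.
By total probability, P(4.7 < X < 5.9) = 0.6·0.04 + 0.4·0.105511 = 0.0662044.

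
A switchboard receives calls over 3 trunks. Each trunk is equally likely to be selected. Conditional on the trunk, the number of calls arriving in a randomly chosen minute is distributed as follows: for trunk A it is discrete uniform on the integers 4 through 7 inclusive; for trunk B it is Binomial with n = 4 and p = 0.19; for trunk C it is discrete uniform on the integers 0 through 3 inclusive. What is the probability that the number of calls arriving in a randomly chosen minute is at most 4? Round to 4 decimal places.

0.7500

Conditional on each trunk, P(X ≤ 4): A: 0.25; B: 1; C: 1.
By total probability, P(X ≤ 4) = 0.333333·0.25 + 0.333333·1 + 0.333333·1 = 0.75.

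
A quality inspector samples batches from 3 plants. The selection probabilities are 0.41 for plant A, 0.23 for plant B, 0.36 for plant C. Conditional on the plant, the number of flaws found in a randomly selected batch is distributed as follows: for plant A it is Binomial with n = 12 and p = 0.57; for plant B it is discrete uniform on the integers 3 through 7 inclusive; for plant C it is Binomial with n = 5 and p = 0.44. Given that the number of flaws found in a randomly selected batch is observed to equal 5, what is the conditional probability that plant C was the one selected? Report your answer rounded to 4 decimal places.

Likelihoods P(X=5 | ·): A: 0.129532; B: 0.2; C: 0.0164916.
Posterior ∝ prior × likelihood. Numerator for C: 0.36·0.0164916 = 0.00593698.
Normalizing constant: 0.41·0.129532 + 0.23·0.2 + 0.36·0.0164916 = 0.105045.
P(C | observation) = 0.00593698 / 0.105045 = 0.0565183.

0.0565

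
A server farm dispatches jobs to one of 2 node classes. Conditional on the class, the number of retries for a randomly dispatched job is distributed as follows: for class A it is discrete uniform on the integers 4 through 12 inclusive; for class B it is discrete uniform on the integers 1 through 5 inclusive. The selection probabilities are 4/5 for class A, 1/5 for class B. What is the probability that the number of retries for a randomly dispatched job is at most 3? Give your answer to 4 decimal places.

Conditional on each class, P(X ≤ 3): A: 0; B: 0.6.
By total probability, P(X ≤ 3) = 0.8·0 + 0.2·0.6 = 0.12.

0.1200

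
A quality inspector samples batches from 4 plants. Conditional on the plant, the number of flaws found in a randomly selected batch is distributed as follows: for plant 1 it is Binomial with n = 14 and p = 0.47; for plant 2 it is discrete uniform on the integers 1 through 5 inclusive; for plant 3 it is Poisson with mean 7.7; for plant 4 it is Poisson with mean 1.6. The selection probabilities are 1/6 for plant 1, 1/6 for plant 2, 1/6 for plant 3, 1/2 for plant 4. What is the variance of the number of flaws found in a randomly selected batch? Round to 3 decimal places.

Per component, 1: μ=6.58, E[X²]=46.7838; 2: μ=3, E[X²]=11; 3: μ=7.7, E[X²]=66.99; 4: μ=1.6, E[X²]=4.16.
E[X] = 0.166667·6.58 + 0.166667·3 + 0.166667·7.7 + 0.5·1.6 = 3.68.
E[X²] = 0.166667·46.7838 + 0.166667·11 + 0.166667·66.99 + 0.5·4.16 = 22.8756.
Var(X) = E[X²] − (E[X])² = 22.8756 − 13.5424 = 9.33323.

9.333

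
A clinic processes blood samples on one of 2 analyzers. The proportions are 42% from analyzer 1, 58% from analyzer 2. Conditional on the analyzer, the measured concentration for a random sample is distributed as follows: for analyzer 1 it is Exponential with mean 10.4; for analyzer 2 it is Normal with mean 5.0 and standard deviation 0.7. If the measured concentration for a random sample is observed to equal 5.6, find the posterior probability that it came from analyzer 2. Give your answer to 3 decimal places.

0.907

Likelihoods f(5.6 | ·): 1: 0.0561198; 2: 0.394707.
Posterior ∝ prior × likelihood. Numerator for 2: 0.58·0.394707 = 0.22893.
Normalizing constant: 0.42·0.0561198 + 0.58·0.394707 = 0.252501.
P(2 | observation) = 0.22893 / 0.252501 = 0.906653.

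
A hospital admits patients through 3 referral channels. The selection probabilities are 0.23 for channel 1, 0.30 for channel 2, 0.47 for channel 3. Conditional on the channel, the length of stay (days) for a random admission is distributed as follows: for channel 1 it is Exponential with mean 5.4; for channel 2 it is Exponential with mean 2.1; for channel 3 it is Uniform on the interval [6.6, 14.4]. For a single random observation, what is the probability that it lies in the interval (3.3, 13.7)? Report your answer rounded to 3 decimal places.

0.596

Conditional on each channel, P(3.3 < X < 13.7): 1: 0.463647; 2: 0.20628; 3: 0.910256.
By total probability, P(3.3 < X < 13.7) = 0.23·0.463647 + 0.3·0.20628 + 0.47·0.910256 = 0.596343.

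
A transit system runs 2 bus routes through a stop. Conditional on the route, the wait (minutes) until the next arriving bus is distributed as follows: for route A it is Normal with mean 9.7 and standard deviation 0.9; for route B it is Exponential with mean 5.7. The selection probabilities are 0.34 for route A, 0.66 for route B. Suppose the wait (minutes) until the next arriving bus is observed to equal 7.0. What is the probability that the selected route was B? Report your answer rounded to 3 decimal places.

Likelihoods f(7.0 | ·): A: 0.00492428; B: 0.0513785.
Posterior ∝ prior × likelihood. Numerator for B: 0.66·0.0513785 = 0.0339098.
Normalizing constant: 0.34·0.00492428 + 0.66·0.0513785 = 0.035584.
P(B | observation) = 0.0339098 / 0.035584 = 0.952949.

0.953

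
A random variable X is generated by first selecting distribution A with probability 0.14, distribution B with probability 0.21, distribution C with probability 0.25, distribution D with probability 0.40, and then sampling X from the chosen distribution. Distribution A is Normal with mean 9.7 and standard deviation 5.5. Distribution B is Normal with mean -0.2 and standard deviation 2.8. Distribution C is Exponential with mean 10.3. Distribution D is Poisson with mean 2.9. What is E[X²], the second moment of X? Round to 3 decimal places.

For each component E[X²] = Var + (mean)², giving A: 124.34; B: 7.88; C: 212.18; D: 11.31.
Overall E[X²] = 0.14·124.34 + 0.21·7.88 + 0.25·212.18 + 0.4·11.31 = 76.6314.

76.631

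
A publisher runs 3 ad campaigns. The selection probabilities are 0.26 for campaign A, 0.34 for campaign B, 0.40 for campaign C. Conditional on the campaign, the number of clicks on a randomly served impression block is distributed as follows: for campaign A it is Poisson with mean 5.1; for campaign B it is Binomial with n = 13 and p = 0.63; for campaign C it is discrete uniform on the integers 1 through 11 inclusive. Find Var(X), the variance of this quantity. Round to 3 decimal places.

7.937

Per component, A: μ=5.1, E[X²]=31.11; B: μ=8.19, E[X²]=70.1064; C: μ=6, E[X²]=46.
E[X] = 0.26·5.1 + 0.34·8.19 + 0.4·6 = 6.5106.
E[X²] = 0.26·31.11 + 0.34·70.1064 + 0.4·46 = 50.3248.
Var(X) = E[X²] − (E[X])² = 50.3248 − 42.3879 = 7.93686.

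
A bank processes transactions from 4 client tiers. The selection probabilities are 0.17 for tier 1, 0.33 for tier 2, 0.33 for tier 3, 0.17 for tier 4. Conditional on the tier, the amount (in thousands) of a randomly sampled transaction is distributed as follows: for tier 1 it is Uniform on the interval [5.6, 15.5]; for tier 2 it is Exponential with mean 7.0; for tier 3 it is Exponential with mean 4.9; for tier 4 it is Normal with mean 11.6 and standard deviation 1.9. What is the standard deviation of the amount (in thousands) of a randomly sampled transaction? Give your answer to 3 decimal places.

Per component, 1: μ=10.55, E[X²]=119.47; 2: μ=7, E[X²]=98; 3: μ=4.9, E[X²]=48.02; 4: μ=11.6, E[X²]=138.17.
E[X] = 0.17·10.55 + 0.33·7 + 0.33·4.9 + 0.17·11.6 = 7.6925.
E[X²] = 0.17·119.47 + 0.33·98 + 0.33·48.02 + 0.17·138.17 = 91.9854.
Var(X) = E[X²] − (E[X])² = 91.9854 − 59.1746 = 32.8108.
SD(X) = √32.8108 = 5.72808.

5.728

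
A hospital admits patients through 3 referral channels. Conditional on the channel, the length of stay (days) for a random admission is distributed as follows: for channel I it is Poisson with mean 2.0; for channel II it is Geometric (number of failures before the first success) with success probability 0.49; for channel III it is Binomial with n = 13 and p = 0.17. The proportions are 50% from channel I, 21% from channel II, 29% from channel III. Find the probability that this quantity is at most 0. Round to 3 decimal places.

0.196

Conditional on each channel, P(X ≤ 0): I: 0.135335; II: 0.49; III: 0.0887187.
By total probability, P(X ≤ 0) = 0.5·0.135335 + 0.21·0.49 + 0.29·0.0887187 = 0.196296.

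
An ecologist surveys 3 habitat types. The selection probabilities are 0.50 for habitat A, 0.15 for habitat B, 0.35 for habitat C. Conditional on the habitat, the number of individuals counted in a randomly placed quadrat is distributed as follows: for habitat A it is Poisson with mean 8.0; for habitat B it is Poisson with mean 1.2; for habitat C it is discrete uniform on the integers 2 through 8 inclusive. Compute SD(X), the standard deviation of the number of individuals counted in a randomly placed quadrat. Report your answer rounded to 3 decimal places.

Per component, A: μ=8, E[X²]=72; B: μ=1.2, E[X²]=2.64; C: μ=5, E[X²]=29.
E[X] = 0.5·8 + 0.15·1.2 + 0.35·5 = 5.93.
E[X²] = 0.5·72 + 0.15·2.64 + 0.35·29 = 46.546.
Var(X) = E[X²] − (E[X])² = 46.546 − 35.1649 = 11.3811.
SD(X) = √11.3811 = 3.37359.

3.374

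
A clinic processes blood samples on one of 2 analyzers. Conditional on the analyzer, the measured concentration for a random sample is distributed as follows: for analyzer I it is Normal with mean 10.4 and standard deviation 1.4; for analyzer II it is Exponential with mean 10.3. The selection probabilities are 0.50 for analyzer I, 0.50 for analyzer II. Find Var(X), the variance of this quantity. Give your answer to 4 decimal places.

Per component, I: μ=10.4, E[X²]=110.12; II: μ=10.3, E[X²]=212.18.
E[X] = 0.5·10.4 + 0.5·10.3 = 10.35.
E[X²] = 0.5·110.12 + 0.5·212.18 = 161.15.
Var(X) = E[X²] − (E[X])² = 161.15 − 107.123 = 54.0275.

54.0275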